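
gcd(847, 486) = 1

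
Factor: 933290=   2^1 * 5^1*93329^1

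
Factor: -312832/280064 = -611/547= -13^1*47^1*547^( - 1 )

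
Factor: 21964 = 2^2*17^2*19^1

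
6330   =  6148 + 182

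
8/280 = 1/35 = 0.03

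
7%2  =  1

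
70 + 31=101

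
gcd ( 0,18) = 18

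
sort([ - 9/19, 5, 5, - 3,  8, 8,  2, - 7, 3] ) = [ - 7,-3,-9/19, 2, 3,5, 5, 8, 8]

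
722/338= 361/169 = 2.14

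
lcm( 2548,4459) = 17836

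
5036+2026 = 7062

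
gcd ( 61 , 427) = 61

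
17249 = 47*367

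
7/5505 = 7/5505 = 0.00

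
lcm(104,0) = 0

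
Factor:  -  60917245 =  - 5^1*3167^1 * 3847^1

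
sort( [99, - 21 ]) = [ - 21,99 ]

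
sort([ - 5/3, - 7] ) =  [ - 7, - 5/3] 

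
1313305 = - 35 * (-37523)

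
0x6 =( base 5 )11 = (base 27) 6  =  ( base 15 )6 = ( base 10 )6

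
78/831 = 26/277 = 0.09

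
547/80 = 547/80 = 6.84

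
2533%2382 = 151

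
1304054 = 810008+494046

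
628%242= 144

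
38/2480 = 19/1240  =  0.02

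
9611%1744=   891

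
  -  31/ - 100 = 31/100 = 0.31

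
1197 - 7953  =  -6756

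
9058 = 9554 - 496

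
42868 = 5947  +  36921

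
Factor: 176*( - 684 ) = -120384 = - 2^6*3^2*11^1*19^1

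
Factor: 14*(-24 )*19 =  - 6384 = - 2^4 *3^1*7^1*19^1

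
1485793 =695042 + 790751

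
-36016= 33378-69394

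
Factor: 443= 443^1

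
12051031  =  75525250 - 63474219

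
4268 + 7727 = 11995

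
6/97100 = 3/48550= 0.00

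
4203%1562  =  1079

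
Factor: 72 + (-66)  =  6 = 2^1 * 3^1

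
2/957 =2/957 = 0.00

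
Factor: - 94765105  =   - 5^1*18953021^1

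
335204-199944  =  135260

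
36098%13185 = 9728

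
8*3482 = 27856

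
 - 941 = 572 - 1513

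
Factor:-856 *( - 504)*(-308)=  - 2^8 * 3^2*7^2*11^1*107^1  =  - 132878592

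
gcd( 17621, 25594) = 67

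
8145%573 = 123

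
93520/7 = 13360 = 13360.00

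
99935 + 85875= 185810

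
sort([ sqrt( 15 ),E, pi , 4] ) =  [ E,  pi, sqrt(15 ), 4 ] 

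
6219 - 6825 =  - 606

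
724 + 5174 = 5898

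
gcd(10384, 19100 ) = 4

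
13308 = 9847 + 3461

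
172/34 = 86/17 =5.06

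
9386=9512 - 126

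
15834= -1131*( - 14)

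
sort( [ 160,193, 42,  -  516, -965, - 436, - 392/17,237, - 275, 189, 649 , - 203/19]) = [ - 965,-516 , - 436,-275, - 392/17, - 203/19,42, 160,189,193, 237, 649]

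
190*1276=242440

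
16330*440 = 7185200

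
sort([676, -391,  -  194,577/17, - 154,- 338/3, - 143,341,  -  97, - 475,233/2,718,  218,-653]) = [-653, - 475, - 391, - 194,-154,-143 ,  -  338/3,  -  97 , 577/17, 233/2,218, 341 , 676, 718] 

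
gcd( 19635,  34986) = 357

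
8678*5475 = 47512050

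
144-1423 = -1279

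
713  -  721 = -8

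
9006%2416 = 1758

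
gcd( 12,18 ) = 6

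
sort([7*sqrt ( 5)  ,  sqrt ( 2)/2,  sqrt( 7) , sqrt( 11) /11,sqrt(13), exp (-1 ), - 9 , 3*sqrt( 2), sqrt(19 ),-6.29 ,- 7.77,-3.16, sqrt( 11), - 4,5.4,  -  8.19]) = [-9, - 8.19, - 7.77 , - 6.29,  -  4, - 3.16, sqrt(11) /11,exp( - 1 ),sqrt(2 ) /2, sqrt( 7), sqrt(11) , sqrt(13),3*sqrt( 2), sqrt(19) , 5.4 , 7*sqrt (5 ) ]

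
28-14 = 14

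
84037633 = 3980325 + 80057308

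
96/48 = 2 = 2.00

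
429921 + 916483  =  1346404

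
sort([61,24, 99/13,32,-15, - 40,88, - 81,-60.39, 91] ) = [-81, - 60.39, - 40, - 15,99/13,  24,32,61,88,  91]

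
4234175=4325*979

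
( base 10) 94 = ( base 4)1132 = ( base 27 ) 3d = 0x5e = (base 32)2u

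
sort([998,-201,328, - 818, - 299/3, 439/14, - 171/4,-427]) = [  -  818,-427, - 201, - 299/3,  -  171/4,  439/14 , 328,998 ] 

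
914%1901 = 914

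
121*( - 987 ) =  - 119427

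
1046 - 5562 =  - 4516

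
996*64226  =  63969096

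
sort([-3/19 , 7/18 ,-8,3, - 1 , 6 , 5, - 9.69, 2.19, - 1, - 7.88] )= [ - 9.69,-8, - 7.88, - 1  ,-1,-3/19,7/18,2.19,3, 5,6 ] 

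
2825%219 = 197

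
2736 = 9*304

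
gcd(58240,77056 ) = 896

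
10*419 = 4190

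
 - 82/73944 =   -  41/36972 = - 0.00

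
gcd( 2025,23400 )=225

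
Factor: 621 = 3^3*23^1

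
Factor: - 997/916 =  - 2^( - 2)*229^ ( - 1 )*997^1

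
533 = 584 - 51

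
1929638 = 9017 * 214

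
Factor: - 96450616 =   -  2^3*12056327^1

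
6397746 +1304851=7702597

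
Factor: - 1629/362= - 2^ ( - 1)* 3^2= - 9/2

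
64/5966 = 32/2983 = 0.01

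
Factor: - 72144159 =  - 3^1*19^1 * 599^1 * 2113^1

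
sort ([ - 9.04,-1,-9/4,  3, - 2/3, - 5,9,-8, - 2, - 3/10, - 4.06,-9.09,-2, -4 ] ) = [ - 9.09,- 9.04, - 8, - 5, - 4.06,-4, -9/4, - 2, - 2,-1, - 2/3, - 3/10, 3,9]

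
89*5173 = 460397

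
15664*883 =13831312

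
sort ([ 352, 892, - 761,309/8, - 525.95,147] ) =[- 761, - 525.95,309/8 , 147, 352, 892] 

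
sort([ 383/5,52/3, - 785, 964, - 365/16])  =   [ - 785, - 365/16, 52/3,  383/5,964] 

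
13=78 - 65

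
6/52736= 3/26368 = 0.00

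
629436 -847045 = -217609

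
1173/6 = 391/2 = 195.50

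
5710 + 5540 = 11250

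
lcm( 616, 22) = 616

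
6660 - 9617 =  - 2957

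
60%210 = 60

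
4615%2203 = 209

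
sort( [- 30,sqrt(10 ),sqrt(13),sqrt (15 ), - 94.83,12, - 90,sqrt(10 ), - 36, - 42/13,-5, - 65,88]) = [ - 94.83, - 90, - 65,-36, - 30,-5,  -  42/13,sqrt(10), sqrt(10 ),sqrt(13),sqrt ( 15) , 12,88]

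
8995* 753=6773235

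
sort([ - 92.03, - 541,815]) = [ - 541, - 92.03,815]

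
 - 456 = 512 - 968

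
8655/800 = 1731/160=10.82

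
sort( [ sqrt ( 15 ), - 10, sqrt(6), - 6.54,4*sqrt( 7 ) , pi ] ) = [ - 10, -6.54,sqrt( 6),  pi,sqrt( 15) , 4*sqrt( 7) ] 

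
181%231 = 181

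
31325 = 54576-23251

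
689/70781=689/70781 = 0.01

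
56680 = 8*7085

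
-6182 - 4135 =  - 10317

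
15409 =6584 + 8825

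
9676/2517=9676/2517 = 3.84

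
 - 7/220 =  - 1+213/220 =-  0.03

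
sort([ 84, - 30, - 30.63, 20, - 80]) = [ - 80, - 30.63, - 30,20,84] 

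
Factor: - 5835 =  - 3^1*5^1*389^1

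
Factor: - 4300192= -2^5*13^1*10337^1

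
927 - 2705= - 1778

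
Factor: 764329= 839^1 * 911^1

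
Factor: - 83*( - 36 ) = 2988  =  2^2*3^2 * 83^1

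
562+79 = 641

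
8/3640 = 1/455  =  0.00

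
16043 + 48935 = 64978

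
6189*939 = 5811471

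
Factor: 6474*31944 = 206805456 = 2^4 * 3^2*11^3*13^1* 83^1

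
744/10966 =372/5483 =0.07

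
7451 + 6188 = 13639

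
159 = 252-93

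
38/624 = 19/312 = 0.06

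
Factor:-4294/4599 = -2^1*3^( - 2)*7^(-1)*19^1*73^(-1)*113^1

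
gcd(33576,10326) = 6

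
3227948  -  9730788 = -6502840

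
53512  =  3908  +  49604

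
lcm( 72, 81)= 648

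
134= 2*67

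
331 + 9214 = 9545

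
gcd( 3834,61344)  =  3834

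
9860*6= 59160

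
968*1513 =1464584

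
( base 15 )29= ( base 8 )47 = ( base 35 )14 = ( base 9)43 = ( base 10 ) 39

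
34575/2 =17287+ 1/2=17287.50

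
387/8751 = 129/2917 = 0.04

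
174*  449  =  78126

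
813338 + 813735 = 1627073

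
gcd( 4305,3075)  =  615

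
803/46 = 803/46 = 17.46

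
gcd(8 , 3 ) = 1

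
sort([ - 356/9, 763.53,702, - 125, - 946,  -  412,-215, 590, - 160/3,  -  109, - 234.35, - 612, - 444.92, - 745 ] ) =[ - 946, - 745, - 612,-444.92, - 412,  -  234.35, - 215, - 125,- 109, - 160/3, - 356/9,590, 702,763.53] 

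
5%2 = 1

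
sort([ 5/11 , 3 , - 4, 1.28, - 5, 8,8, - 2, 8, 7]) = [- 5, - 4, - 2,5/11 , 1.28, 3, 7,8, 8 , 8 ] 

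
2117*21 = 44457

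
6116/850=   7 + 83/425= 7.20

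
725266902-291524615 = 433742287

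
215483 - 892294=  - 676811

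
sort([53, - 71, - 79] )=[ - 79, - 71, 53]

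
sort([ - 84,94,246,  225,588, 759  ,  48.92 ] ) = [ - 84,48.92, 94,  225,246, 588, 759 ] 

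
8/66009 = 8/66009=0.00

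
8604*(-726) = -6246504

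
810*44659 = 36173790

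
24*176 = 4224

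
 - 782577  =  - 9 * 86953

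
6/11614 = 3/5807  =  0.00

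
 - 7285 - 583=  -  7868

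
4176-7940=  - 3764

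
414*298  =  123372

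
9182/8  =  4591/4 = 1147.75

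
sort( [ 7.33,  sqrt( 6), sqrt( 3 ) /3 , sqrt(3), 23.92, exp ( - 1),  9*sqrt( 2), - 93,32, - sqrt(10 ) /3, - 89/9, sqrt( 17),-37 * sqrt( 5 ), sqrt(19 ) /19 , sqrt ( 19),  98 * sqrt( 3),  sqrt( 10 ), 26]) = [ - 93, - 37*sqrt( 5) , - 89/9, - sqrt(10)/3, sqrt(19)/19, exp (-1) , sqrt ( 3)/3, sqrt( 3 ), sqrt( 6 ), sqrt (10),sqrt ( 17), sqrt (19),7.33, 9*sqrt(2), 23.92,26, 32,  98  *sqrt( 3 )]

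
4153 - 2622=1531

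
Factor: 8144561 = 8144561^1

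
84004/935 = 84004/935 = 89.84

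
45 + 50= 95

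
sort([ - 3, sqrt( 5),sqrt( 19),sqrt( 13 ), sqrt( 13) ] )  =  [  -  3 , sqrt ( 5 ), sqrt(13), sqrt( 13) , sqrt ( 19)]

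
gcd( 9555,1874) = 1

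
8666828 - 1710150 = 6956678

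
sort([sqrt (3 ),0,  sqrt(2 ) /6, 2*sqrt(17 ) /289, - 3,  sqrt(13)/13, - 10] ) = [ - 10, - 3, 0,2*sqrt(17)/289, sqrt(2)/6, sqrt( 13)/13, sqrt( 3) ] 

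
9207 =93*99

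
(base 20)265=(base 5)12200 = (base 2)1110011101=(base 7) 2461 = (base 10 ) 925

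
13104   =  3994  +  9110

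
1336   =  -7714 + 9050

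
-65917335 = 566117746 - 632035081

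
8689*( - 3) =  - 26067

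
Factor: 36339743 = 11^1*139^1 * 23767^1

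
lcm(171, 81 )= 1539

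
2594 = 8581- 5987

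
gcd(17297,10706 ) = 1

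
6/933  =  2/311= 0.01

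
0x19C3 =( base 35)5DF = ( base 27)917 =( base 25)adk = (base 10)6595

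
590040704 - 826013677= -235972973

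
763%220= 103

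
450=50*9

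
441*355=156555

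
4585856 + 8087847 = 12673703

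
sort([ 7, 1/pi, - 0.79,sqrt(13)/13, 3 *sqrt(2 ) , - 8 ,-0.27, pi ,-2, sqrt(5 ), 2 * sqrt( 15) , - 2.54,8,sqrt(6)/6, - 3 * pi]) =[-3*pi,-8, - 2.54,  -  2,-0.79,-0.27,sqrt( 13) /13, 1/pi, sqrt(6)/6,sqrt(5), pi,3 * sqrt( 2 ), 7,2*sqrt(15 ), 8 ] 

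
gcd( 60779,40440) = 1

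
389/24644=389/24644 =0.02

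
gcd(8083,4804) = 1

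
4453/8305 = 4453/8305 = 0.54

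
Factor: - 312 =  - 2^3*3^1*13^1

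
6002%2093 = 1816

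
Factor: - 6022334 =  - 2^1 * 3011167^1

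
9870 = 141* 70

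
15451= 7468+7983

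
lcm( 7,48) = 336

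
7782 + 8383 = 16165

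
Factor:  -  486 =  - 2^1*3^5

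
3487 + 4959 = 8446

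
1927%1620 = 307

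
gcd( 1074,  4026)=6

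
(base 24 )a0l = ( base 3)21221010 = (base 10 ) 5781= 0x1695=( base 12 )3419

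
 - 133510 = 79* ( - 1690 ) 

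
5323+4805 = 10128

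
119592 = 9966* 12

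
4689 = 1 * 4689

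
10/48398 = 5/24199 = 0.00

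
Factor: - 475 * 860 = - 408500 =- 2^2* 5^3*19^1*43^1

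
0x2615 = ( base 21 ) 1125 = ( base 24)gm5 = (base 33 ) 8VE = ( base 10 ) 9749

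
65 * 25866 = 1681290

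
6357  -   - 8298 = 14655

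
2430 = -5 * ( - 486 )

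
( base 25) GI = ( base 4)12202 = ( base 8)642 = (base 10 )418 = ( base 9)514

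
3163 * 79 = 249877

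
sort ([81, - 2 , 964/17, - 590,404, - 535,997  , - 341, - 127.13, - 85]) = [ - 590, - 535 ,  -  341, - 127.13, - 85, - 2,964/17,81, 404, 997 ]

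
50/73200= 1/1464=0.00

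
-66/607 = - 1 +541/607 =- 0.11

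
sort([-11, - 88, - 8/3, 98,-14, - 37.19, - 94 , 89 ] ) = [ - 94,-88, - 37.19, - 14,-11,-8/3, 89, 98]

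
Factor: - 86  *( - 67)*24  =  138288 = 2^4*3^1*43^1 * 67^1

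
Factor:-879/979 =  - 3^1*11^( - 1 )*89^( - 1)*293^1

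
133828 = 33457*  4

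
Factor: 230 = 2^1*5^1*23^1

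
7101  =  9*789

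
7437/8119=7437/8119  =  0.92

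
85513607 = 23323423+62190184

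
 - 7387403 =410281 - 7797684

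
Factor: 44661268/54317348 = 29^( - 1)*89^1*125453^1*468253^(  -  1 ) =11165317/13579337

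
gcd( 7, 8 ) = 1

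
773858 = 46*16823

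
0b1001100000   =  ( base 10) 608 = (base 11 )503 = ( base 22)15E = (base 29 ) ks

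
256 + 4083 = 4339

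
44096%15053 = 13990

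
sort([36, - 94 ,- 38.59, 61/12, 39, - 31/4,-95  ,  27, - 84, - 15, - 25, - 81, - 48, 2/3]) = [  -  95, - 94,-84 , - 81, - 48,-38.59,- 25, - 15, - 31/4, 2/3, 61/12 , 27, 36,39]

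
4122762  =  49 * 84138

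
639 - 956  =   - 317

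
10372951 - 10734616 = -361665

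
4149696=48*86452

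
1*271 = 271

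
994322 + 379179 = 1373501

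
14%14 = 0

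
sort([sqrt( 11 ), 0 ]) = [0,  sqrt(11 )] 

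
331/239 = 331/239 = 1.38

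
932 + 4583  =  5515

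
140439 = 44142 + 96297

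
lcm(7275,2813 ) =210975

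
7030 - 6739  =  291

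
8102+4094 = 12196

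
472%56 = 24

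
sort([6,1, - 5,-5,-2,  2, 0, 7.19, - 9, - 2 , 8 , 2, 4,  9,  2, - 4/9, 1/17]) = [-9 , - 5, -5, - 2 ,-2 , - 4/9,  0,1/17,1,2,2, 2 , 4,6,7.19, 8,9]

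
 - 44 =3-47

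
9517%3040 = 397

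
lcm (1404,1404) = 1404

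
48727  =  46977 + 1750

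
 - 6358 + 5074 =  - 1284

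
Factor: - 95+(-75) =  - 170 =-  2^1*5^1*17^1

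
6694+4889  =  11583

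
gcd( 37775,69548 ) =1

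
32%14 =4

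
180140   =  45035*4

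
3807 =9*423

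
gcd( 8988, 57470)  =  14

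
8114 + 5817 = 13931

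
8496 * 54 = 458784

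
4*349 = 1396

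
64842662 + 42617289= 107459951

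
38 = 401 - 363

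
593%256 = 81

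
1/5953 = 1/5953 = 0.00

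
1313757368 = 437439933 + 876317435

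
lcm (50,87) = 4350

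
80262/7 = 11466 = 11466.00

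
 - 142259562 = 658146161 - 800405723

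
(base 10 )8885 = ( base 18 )197B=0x22b5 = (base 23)GI7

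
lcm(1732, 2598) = 5196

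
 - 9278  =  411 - 9689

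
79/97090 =79/97090  =  0.00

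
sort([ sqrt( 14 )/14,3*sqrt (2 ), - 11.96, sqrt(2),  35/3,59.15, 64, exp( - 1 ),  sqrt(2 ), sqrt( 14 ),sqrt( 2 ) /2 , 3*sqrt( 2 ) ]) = [ - 11.96,sqrt(14 ) /14,exp(  -  1 ),sqrt (2 ) /2 , sqrt( 2 ),sqrt( 2) , sqrt(14 ),3*sqrt(2), 3 * sqrt( 2), 35/3,59.15,64]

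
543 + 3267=3810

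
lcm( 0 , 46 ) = 0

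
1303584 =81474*16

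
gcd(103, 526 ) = 1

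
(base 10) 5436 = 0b1010100111100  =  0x153c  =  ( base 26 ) 812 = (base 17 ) 11DD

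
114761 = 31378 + 83383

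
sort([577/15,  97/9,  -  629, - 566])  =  [  -  629 , - 566, 97/9,577/15]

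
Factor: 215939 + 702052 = 917991 = 3^2*101999^1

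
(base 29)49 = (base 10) 125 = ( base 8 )175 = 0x7D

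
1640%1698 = 1640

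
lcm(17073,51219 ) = 51219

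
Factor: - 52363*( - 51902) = 2717744426 = 2^1*25951^1*52363^1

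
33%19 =14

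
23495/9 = 2610 + 5/9 = 2610.56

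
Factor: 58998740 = 2^2*5^1*443^1*6659^1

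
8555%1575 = 680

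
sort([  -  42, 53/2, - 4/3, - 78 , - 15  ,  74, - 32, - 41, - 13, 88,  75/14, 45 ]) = [ - 78, - 42, - 41, - 32, - 15, - 13,-4/3, 75/14,  53/2, 45, 74,88]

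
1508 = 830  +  678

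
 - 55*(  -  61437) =3379035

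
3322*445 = 1478290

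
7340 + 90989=98329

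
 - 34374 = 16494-50868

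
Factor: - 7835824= - 2^4*23^1*107^1*199^1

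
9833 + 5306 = 15139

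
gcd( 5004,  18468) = 36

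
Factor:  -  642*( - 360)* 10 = 2311200 = 2^5*3^3*  5^2*107^1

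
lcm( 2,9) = 18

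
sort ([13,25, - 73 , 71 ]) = [  -  73,  13,25,71 ] 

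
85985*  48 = 4127280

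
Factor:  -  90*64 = - 2^7*3^2*5^1= -  5760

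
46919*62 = 2908978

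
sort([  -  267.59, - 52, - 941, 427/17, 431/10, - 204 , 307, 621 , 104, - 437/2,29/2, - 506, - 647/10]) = [ - 941, - 506, - 267.59,- 437/2, - 204, - 647/10,-52,29/2,427/17,431/10,104, 307, 621]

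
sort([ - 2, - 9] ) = [ - 9, - 2 ]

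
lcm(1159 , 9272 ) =9272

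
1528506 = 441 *3466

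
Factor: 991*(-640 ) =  - 2^7 *5^1 *991^1 = - 634240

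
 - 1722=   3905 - 5627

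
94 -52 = 42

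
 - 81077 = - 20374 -60703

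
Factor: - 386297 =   -  386297^1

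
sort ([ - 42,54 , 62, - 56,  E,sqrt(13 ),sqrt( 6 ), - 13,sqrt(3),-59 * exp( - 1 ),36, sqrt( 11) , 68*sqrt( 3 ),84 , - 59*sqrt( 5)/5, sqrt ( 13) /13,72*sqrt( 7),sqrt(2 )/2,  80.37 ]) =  [ - 56,-42, - 59 * sqrt(5)/5, - 59*exp( - 1 ), - 13,sqrt ( 13 ) /13,sqrt( 2) /2,sqrt( 3 ),  sqrt(6 ),E,sqrt(11 ),sqrt(  13),  36 , 54,62, 80.37,84,68*  sqrt (3 ), 72 *sqrt(7 )] 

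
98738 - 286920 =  - 188182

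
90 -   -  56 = 146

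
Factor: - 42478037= - 7^1*107^1*56713^1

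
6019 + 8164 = 14183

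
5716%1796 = 328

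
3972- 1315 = 2657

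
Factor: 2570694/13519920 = 2^(  -  3 )*5^(-1) * 7^1*97^1*631^1 *56333^( - 1 )=428449/2253320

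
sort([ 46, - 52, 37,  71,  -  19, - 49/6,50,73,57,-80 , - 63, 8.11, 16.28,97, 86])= [ -80, - 63, - 52, - 19,- 49/6, 8.11,16.28, 37, 46,50,  57, 71, 73,86, 97]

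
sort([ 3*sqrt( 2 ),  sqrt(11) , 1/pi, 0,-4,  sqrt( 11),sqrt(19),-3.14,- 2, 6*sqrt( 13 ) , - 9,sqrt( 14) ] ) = [ - 9,-4,-3.14, - 2,0,1/pi,  sqrt(11), sqrt( 11),sqrt( 14), 3*sqrt( 2),sqrt( 19 ),  6 * sqrt( 13 )]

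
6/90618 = 1/15103 = 0.00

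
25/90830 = 5/18166 =0.00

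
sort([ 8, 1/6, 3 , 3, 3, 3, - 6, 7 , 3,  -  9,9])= [-9,-6, 1/6,3,3,3, 3,3,7, 8, 9]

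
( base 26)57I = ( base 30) 3ta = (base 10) 3580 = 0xDFC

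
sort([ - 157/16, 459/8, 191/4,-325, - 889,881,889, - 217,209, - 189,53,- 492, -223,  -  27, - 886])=[ - 889, - 886  , - 492, - 325, - 223 ,-217, - 189, - 27, - 157/16,191/4,53,459/8, 209, 881, 889 ]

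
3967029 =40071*99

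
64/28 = 2+ 2/7= 2.29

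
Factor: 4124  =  2^2*1031^1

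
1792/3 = 1792/3= 597.33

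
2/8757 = 2/8757 = 0.00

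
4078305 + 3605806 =7684111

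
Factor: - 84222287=-97^1 * 868271^1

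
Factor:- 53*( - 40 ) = 2^3*5^1 * 53^1 = 2120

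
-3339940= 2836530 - 6176470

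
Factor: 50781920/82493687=2^5 * 5^1 * 7^1*19^( - 1 )* 421^( - 1 )*10313^ ( - 1 ) * 45341^1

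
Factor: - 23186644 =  - 2^2*13^1*127^1*3511^1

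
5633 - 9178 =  - 3545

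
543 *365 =198195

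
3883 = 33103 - 29220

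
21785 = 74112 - 52327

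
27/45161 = 27/45161 = 0.00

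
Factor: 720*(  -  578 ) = -2^5*3^2*5^1*17^2 = - 416160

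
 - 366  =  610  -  976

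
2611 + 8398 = 11009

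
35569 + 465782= 501351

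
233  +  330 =563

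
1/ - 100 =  - 1 + 99/100 = - 0.01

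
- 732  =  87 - 819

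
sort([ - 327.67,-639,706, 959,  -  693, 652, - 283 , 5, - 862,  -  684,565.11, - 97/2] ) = [-862,-693,  -  684, - 639, - 327.67, - 283 , - 97/2,5, 565.11, 652 , 706, 959]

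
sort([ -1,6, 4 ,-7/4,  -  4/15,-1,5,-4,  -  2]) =[ - 4, - 2, - 7/4 , -1, - 1, - 4/15,4,5,6]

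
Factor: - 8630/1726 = -5^1 = - 5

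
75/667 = 75/667 = 0.11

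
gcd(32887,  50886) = 1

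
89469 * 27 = 2415663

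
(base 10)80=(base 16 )50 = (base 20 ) 40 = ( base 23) 3B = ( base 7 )143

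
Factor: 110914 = 2^1*55457^1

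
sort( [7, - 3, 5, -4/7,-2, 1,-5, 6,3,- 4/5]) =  [ - 5 , - 3, - 2,-4/5, - 4/7 , 1, 3, 5,6, 7] 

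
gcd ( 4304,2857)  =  1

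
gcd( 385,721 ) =7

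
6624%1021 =498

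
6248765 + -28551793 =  - 22303028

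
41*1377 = 56457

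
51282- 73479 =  -22197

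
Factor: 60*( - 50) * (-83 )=249000=2^3*3^1*5^3*83^1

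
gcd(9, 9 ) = 9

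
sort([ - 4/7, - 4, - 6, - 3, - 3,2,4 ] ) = [ - 6, - 4, - 3, - 3, - 4/7,  2,4 ] 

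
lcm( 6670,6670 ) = 6670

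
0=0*9288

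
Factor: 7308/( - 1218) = -2^1 *3^1 = - 6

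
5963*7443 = 44382609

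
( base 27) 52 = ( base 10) 137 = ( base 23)5m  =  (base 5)1022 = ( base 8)211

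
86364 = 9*9596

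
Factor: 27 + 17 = 2^2*11^1 = 44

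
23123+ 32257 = 55380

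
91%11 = 3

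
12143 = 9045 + 3098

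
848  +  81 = 929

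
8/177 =8/177 = 0.05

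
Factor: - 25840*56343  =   - 1455903120 =-  2^4*3^1*5^1*7^1*17^1*19^1*2683^1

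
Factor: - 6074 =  - 2^1*3037^1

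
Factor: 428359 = 29^1*14771^1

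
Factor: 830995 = 5^1*11^1*29^1*521^1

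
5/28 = 5/28 = 0.18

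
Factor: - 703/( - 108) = 2^( - 2) *3^(-3 ) *19^1* 37^1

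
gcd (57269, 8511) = 1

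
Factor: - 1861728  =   - 2^5*3^1*11^1*41^1 * 43^1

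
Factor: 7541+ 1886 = 11^1*857^1 = 9427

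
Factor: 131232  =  2^5 * 3^1*1367^1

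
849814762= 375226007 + 474588755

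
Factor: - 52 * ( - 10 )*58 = 2^4*5^1*13^1*29^1= 30160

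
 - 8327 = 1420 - 9747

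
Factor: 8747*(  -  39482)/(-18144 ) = 2^(-4 )*3^( - 4)*7^ (  -  1)*19^1*1039^1* 8747^1 = 172674527/9072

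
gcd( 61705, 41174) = 7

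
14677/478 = 14677/478 = 30.71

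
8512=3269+5243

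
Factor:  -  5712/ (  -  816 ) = 7=7^1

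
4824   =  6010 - 1186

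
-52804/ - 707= 52804/707 = 74.69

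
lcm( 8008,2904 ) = 264264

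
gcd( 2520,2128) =56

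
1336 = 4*334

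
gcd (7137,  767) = 13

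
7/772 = 7/772  =  0.01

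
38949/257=151 + 142/257 = 151.55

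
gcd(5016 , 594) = 66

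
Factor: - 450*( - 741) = 333450 = 2^1*3^3*5^2*13^1 * 19^1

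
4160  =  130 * 32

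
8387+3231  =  11618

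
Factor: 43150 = 2^1*5^2*863^1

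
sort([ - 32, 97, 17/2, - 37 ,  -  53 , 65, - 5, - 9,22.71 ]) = [ - 53, - 37,  -  32, - 9,  -  5,17/2, 22.71,65, 97 ] 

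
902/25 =902/25 = 36.08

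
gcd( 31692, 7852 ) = 4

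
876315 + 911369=1787684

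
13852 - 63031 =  - 49179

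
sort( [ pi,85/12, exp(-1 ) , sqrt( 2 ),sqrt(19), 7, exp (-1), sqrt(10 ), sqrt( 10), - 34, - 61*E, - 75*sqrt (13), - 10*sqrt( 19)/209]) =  [ - 75*sqrt( 13), - 61*E,-34 , - 10*sqrt( 19 )/209, exp( - 1), exp ( - 1), sqrt( 2 ),pi,sqrt( 10),sqrt( 10 ), sqrt(19), 7, 85/12 ] 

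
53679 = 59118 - 5439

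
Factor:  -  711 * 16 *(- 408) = 4641408= 2^7 * 3^3 * 17^1*79^1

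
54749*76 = 4160924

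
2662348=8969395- 6307047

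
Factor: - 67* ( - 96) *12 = 2^7*3^2 * 67^1 = 77184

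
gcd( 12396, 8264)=4132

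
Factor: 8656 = 2^4 * 541^1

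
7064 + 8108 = 15172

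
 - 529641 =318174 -847815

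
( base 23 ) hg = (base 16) 197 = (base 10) 407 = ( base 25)G7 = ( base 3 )120002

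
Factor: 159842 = 2^1*229^1*349^1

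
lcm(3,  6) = 6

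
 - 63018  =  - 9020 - 53998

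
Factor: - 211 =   -  211^1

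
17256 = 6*2876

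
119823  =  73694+46129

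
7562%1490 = 112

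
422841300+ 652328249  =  1075169549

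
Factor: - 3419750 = - 2^1*5^3*13679^1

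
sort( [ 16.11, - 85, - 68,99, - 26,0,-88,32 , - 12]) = [ - 88, - 85,-68, - 26, - 12,0, 16.11,32,99]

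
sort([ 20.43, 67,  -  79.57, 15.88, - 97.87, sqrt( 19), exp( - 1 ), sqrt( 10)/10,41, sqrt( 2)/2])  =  [- 97.87, - 79.57, sqrt(10)/10,exp ( - 1),sqrt(2) /2, sqrt (19), 15.88, 20.43, 41 , 67 ] 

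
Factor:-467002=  - 2^1*103^1*2267^1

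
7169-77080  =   - 69911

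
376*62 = 23312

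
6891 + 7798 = 14689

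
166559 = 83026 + 83533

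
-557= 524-1081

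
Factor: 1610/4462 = 5^1*7^1*97^( - 1) = 35/97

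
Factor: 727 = 727^1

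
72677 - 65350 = 7327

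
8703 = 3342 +5361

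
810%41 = 31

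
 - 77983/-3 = 77983/3=   25994.33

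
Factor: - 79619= - 103^1*773^1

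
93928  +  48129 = 142057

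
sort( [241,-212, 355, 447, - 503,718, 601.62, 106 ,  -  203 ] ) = [ - 503, - 212, - 203,106,241, 355, 447, 601.62 , 718 ] 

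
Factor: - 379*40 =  - 15160=- 2^3 * 5^1*379^1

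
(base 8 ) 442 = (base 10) 290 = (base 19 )f5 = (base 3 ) 101202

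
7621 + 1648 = 9269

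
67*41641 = 2789947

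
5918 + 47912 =53830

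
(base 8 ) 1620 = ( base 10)912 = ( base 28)14g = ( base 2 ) 1110010000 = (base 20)25C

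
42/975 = 14/325  =  0.04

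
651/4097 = 651/4097=0.16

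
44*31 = 1364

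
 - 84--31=-53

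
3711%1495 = 721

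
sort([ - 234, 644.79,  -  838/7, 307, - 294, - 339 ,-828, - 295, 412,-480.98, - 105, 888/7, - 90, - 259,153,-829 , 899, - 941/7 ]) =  [-829,  -  828, - 480.98,-339,-295, - 294,  -  259, - 234 , - 941/7, - 838/7,-105,  -  90, 888/7, 153, 307,412,644.79,  899 ]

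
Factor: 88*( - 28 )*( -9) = 22176  =  2^5*3^2*7^1*11^1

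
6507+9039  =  15546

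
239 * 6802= 1625678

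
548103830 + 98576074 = 646679904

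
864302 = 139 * 6218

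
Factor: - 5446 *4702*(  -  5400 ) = 2^5*3^3*5^2*7^1*389^1*2351^1 =138278296800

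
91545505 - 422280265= - 330734760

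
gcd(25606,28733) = 59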